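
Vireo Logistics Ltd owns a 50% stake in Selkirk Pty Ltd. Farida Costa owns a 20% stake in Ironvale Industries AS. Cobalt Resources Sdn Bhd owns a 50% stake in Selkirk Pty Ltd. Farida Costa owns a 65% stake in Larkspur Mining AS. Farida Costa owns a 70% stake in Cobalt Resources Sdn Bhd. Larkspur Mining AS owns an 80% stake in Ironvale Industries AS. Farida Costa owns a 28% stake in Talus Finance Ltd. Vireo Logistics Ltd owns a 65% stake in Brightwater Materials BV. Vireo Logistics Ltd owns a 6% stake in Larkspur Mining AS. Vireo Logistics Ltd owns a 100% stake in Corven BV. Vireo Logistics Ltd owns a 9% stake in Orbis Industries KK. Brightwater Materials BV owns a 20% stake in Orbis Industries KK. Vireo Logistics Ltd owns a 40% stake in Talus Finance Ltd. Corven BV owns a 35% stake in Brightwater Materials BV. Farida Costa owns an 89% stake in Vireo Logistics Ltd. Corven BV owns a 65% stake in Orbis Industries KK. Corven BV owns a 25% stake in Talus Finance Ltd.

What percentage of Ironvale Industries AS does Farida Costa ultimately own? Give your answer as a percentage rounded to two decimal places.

76.27%

Farida reaches Ironvale along 3 paths.
Via Vireo → Larkspur: 89% × 6% × 80% = 4.272%.
Via Larkspur: 65% × 80% = 52%.
Direct stake: 20% = 20%.
Total: 4.272% + 52% + 20% = 76.272%.
Rounded: 76.27%.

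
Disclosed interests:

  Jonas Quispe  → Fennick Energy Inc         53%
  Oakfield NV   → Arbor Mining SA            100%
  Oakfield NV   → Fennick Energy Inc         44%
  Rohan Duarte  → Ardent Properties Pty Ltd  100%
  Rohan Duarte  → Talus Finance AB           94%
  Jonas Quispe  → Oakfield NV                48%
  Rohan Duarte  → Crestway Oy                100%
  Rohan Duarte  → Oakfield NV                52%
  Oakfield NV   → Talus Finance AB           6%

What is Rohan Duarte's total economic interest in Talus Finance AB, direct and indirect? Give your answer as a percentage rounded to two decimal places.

97.12%

Rohan reaches Talus along 2 paths.
Via Oakfield: 52% × 6% = 3.12%.
Direct stake: 94% = 94%.
Total: 3.12% + 94% = 97.12%.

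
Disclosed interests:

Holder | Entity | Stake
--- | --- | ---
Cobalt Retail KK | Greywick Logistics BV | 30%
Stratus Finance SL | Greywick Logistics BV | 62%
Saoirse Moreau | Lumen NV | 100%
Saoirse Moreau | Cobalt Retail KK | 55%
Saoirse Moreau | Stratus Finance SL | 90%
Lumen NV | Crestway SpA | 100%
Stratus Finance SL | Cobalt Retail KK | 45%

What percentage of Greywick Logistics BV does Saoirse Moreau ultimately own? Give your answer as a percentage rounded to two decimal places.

84.45%

Saoirse reaches Greywick along 3 paths.
Via Stratus: 90% × 62% = 55.8%.
Via Stratus → Cobalt: 90% × 45% × 30% = 12.15%.
Via Cobalt: 55% × 30% = 16.5%.
Total: 55.8% + 12.15% + 16.5% = 84.45%.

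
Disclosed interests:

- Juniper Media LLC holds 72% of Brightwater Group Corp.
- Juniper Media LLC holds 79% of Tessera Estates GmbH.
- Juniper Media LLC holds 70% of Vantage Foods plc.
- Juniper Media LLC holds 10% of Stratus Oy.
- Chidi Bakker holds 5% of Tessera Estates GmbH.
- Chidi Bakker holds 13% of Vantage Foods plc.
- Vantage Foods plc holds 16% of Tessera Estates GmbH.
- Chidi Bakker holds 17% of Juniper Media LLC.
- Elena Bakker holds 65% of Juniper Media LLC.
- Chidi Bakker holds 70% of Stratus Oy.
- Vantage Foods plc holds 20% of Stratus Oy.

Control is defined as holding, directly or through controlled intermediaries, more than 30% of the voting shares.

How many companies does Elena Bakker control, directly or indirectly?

4

Elena holds 65% of Juniper, so Elena controls Juniper.
Juniper holds 70% of Vantage, so Elena controls Vantage.
Juniper holds 72% of Brightwater, so Elena controls Brightwater.
Vantage and Juniper together hold 16% + 79% = 95% of Tessera, so Elena controls Tessera.
No other company's threshold is met.
Elena controls 4 companies.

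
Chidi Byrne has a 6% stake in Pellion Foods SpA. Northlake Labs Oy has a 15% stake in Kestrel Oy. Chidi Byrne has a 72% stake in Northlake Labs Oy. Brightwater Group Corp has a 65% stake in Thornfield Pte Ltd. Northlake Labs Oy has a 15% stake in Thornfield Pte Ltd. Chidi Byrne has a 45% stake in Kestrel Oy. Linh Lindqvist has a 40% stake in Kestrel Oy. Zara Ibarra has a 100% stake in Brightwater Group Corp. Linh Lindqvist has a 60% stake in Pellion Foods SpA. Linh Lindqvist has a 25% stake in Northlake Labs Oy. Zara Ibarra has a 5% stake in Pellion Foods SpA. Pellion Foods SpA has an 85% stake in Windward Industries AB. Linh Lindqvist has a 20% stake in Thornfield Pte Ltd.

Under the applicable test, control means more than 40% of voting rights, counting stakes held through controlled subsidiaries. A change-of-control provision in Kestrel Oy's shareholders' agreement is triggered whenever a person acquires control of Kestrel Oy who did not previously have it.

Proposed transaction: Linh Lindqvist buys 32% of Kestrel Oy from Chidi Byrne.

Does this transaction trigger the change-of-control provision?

The purchase adds only to Linh's holdings (Chidi's stake shrinks), so Linh is the only person who could newly come to control Kestrel.
Linh holds 60% of Pellion, so Linh controls Pellion.
Pellion holds 85% of Windward, so Linh controls Windward.
In Kestrel, Linh's side holds only 40%, not > 40%.
So before the transaction, Linh does not control Kestrel.
After the purchase, Linh's direct stake in Kestrel rises to 40% + 32% = 72%, and Chidi's stake falls to 13%.
Linh holds 72% of Kestrel, so Linh controls Kestrel.
Linh did not control Kestrel before and does after, so the clause is triggered.

Yes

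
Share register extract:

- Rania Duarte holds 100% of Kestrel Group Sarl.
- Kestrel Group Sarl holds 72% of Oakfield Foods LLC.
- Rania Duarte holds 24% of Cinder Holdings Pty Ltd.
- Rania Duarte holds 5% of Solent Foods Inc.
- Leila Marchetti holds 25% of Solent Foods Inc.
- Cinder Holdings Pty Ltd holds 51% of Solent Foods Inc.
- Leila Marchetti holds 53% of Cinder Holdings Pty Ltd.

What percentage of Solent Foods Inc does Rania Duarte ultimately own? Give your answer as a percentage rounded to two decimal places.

Rania reaches Solent along 2 paths.
Direct stake: 5% = 5%.
Via Cinder: 24% × 51% = 12.24%.
Total: 5% + 12.24% = 17.24%.

17.24%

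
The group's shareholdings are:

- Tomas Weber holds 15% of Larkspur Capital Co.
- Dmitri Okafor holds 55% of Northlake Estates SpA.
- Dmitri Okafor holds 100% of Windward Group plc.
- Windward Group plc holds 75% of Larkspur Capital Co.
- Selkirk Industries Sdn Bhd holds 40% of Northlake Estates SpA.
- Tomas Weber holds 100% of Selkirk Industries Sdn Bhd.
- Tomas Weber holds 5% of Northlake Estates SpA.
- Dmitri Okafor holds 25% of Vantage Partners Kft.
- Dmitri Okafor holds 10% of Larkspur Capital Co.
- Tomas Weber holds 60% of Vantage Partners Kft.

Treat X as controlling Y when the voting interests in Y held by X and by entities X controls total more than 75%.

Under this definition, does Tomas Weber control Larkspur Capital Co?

No

Tomas holds 100% of Selkirk, so Tomas controls Selkirk.
In Larkspur, Tomas's side holds only 15%, not > 75%.
So Tomas does not control Larkspur.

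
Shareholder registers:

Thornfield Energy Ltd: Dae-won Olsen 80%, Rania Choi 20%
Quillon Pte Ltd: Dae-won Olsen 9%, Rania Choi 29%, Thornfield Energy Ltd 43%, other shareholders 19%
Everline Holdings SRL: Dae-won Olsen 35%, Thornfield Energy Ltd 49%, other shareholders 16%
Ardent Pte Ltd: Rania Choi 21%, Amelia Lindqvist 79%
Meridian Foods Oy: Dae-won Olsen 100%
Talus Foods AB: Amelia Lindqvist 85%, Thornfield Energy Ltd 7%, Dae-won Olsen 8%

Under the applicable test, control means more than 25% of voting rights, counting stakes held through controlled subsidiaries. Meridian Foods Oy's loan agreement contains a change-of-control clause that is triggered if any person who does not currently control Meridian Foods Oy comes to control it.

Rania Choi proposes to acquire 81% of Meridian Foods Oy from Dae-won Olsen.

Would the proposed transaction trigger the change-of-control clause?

Yes

The purchase adds only to Rania's holdings (Dae-won's stake shrinks), so Rania is the only person who could newly come to control Meridian.
Rania holds 29% of Quillon, so Rania controls Quillon.
Neither Rania nor any entity Rania controls holds any voting interest in Meridian.
So before the transaction, Rania does not control Meridian.
After the purchase, Rania holds 81% of Meridian directly, and Dae-won's stake falls to 19%.
Rania holds 81% of Meridian, so Rania controls Meridian.
Rania did not control Meridian before and does after, so the clause is triggered.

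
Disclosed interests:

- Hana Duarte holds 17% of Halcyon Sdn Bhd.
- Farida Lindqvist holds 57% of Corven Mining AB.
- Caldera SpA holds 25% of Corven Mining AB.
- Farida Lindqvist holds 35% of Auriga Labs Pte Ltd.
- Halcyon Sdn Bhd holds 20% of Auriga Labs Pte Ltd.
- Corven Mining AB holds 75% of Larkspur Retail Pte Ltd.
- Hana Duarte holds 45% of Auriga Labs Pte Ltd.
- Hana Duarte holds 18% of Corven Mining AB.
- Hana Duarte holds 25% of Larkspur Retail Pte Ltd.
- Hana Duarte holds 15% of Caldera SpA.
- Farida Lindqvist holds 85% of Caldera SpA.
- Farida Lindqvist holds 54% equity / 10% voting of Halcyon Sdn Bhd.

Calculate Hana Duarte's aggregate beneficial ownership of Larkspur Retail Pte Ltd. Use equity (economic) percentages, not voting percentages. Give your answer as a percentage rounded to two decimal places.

41.31%

Hana reaches Larkspur along 3 paths.
Direct stake: 25% = 25%.
Via Corven: 18% × 75% = 13.5%.
Via Caldera → Corven: 15% × 25% × 75% = 2.8125%.
Total: 25% + 13.5% + 2.8125% = 41.3125%.
Rounded: 41.31%.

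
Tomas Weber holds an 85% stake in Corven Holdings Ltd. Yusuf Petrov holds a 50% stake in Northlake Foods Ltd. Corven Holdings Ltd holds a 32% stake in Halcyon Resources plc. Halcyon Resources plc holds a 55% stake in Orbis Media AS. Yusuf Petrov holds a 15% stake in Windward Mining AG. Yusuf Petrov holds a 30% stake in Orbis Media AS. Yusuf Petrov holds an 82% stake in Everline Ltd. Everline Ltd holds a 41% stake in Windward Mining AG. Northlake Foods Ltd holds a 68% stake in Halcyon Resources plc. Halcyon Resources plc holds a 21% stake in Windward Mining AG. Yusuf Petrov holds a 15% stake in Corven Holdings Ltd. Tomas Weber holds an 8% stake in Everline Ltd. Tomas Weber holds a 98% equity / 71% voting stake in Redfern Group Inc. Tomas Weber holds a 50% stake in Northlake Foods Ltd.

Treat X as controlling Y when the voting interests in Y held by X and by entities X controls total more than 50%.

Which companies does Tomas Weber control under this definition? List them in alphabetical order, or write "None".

Corven Holdings Ltd, Redfern Group Inc

Tomas holds 85% of Corven, so Tomas controls Corven.
Tomas holds 71% of Redfern, so Tomas controls Redfern.
No other company's threshold is met.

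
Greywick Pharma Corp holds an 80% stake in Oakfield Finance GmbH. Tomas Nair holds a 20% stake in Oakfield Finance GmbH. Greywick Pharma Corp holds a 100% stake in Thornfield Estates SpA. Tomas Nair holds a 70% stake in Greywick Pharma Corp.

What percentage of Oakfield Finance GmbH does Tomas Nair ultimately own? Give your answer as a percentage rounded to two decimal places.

76.00%

Tomas reaches Oakfield along 2 paths.
Via Greywick: 70% × 80% = 56%.
Direct stake: 20% = 20%.
Total: 56% + 20% = 76%.
Rounded: 76.00%.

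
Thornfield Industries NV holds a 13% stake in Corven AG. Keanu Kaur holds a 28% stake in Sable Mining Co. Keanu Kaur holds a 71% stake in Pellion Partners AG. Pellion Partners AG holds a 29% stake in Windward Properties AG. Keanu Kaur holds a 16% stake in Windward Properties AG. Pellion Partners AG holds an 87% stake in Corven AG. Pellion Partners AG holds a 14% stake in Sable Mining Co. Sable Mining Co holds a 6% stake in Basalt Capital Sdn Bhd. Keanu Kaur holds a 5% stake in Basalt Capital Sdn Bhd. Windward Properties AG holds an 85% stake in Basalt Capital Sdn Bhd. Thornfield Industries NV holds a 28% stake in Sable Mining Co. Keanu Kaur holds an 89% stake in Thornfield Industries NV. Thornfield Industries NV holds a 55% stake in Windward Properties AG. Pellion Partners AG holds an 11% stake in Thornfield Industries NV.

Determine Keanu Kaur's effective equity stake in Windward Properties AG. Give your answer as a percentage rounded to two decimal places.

Keanu reaches Windward along 4 paths.
Via Thornfield: 89% × 55% = 48.95%.
Via Pellion → Thornfield: 71% × 11% × 55% = 4.2955%.
Via Pellion: 71% × 29% = 20.59%.
Direct stake: 16% = 16%.
Total: 48.95% + 4.2955% + 20.59% + 16% = 89.8355%.
Rounded: 89.84%.

89.84%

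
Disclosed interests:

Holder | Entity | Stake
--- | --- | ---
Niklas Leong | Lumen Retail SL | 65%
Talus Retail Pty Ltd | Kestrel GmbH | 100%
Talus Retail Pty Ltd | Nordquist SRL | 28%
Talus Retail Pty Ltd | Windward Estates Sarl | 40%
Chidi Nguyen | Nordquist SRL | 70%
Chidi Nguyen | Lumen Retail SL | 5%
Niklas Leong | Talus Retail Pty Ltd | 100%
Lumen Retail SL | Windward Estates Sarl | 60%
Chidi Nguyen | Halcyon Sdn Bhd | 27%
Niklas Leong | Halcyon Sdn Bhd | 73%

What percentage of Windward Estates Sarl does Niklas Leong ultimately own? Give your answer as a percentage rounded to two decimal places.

79.00%

Niklas reaches Windward along 2 paths.
Via Talus: 100% × 40% = 40%.
Via Lumen: 65% × 60% = 39%.
Total: 40% + 39% = 79%.
Rounded: 79.00%.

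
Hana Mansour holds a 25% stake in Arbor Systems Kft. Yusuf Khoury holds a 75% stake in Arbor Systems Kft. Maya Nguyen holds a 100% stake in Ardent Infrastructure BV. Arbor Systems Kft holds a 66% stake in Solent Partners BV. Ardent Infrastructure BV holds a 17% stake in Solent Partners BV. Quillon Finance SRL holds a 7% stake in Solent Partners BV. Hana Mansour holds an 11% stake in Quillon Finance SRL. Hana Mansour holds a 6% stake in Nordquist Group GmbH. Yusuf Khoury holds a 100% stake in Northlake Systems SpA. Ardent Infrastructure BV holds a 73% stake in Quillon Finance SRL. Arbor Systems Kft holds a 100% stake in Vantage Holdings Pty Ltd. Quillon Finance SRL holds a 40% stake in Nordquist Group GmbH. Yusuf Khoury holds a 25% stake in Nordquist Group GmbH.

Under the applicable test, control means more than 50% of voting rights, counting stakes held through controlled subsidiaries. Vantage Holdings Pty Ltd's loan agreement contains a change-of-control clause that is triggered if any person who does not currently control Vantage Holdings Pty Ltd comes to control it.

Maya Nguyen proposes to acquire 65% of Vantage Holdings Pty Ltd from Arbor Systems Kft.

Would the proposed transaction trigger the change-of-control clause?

Yes

The purchase adds only to Maya's holdings (Arbor's stake shrinks), so Maya is the only person who could newly come to control Vantage.
Maya holds 100% of Ardent, so Maya controls Ardent.
Ardent holds 73% of Quillon, so Maya controls Quillon.
Neither Maya nor any entity Maya controls holds any voting interest in Vantage.
So before the transaction, Maya does not control Vantage.
After the purchase, Maya holds 65% of Vantage directly, and Arbor's stake falls to 35%.
Maya holds 65% of Vantage, so Maya controls Vantage.
Maya did not control Vantage before and does after, so the clause is triggered.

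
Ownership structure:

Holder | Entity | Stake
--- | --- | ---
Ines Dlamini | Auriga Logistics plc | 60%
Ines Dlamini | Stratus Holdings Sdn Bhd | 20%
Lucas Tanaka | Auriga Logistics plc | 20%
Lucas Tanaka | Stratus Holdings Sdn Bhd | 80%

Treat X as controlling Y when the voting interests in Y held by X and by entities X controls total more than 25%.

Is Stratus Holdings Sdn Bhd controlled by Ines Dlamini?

Ines holds 60% of Auriga, so Ines controls Auriga.
In Stratus, Ines's side holds only 20%, not > 25%.
So Ines does not control Stratus.

No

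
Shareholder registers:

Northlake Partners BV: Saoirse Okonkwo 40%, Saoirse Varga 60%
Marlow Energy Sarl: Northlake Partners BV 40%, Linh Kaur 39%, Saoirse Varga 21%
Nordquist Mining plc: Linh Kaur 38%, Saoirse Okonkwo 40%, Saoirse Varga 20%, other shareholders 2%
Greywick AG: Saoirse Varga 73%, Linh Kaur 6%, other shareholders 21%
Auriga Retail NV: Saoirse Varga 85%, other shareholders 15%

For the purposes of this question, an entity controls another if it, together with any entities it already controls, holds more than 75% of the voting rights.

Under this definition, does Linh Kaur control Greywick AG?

Linh's largest direct stake is 39% in Marlow, which does not meet the threshold, so Linh controls no company.
In Greywick, Linh's side holds only 6%, not > 75%.
So Linh does not control Greywick.

No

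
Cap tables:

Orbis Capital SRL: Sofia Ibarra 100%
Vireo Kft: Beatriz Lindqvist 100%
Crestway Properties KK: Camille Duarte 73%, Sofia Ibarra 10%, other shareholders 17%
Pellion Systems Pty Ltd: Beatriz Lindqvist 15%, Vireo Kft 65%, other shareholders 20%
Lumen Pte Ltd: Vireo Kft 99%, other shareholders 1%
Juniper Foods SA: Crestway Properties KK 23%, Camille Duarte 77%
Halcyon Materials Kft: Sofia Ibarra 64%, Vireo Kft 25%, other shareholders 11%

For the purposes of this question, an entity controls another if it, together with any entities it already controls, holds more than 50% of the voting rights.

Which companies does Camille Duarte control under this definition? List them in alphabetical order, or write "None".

Crestway Properties KK, Juniper Foods SA

Camille holds 73% of Crestway, so Camille controls Crestway.
Crestway and Camille together hold 23% + 77% = 100% of Juniper, so Camille controls Juniper.
No other company's threshold is met.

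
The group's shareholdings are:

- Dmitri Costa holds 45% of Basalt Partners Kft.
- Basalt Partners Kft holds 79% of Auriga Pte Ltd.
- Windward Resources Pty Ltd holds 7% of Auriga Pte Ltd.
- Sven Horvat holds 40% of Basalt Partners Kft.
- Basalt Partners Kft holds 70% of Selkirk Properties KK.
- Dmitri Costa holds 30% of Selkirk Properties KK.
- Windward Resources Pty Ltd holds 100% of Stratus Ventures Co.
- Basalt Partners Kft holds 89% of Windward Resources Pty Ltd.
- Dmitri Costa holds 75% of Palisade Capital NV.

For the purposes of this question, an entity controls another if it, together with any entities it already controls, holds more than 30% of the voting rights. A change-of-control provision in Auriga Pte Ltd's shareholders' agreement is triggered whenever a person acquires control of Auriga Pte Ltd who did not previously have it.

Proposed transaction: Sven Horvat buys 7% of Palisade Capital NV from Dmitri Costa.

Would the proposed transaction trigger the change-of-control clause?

The purchase adds only to Sven's holdings (Dmitri's stake shrinks), so Sven is the only person who could newly come to control Auriga.
Sven holds 40% of Basalt, so Sven controls Basalt.
Basalt holds 89% of Windward, so Sven controls Windward.
Basalt and Windward together hold 79% + 7% = 86% of Auriga, so Sven controls Auriga.
So Sven already controls Auriga before the transaction.
After the purchase, Sven holds 7% of Palisade directly, and Dmitri's stake falls to 68%.
Sven controlled Auriga already, so this is not a new person acquiring control; every other person's position is unchanged or reduced.
No new person acquires control, so the clause is not triggered.

No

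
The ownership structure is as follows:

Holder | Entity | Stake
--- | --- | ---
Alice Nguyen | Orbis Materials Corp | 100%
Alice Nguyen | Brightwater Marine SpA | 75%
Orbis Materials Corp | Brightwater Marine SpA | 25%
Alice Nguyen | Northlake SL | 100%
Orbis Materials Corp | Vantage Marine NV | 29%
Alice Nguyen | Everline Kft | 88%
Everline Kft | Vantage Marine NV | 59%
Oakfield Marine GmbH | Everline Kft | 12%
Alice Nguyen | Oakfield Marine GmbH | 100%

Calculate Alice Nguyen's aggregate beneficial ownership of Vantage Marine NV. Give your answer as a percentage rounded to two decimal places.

Alice reaches Vantage along 3 paths.
Via Everline: 88% × 59% = 51.92%.
Via Oakfield → Everline: 100% × 12% × 59% = 7.08%.
Via Orbis: 100% × 29% = 29%.
Total: 51.92% + 7.08% + 29% = 88%.
Rounded: 88.00%.

88.00%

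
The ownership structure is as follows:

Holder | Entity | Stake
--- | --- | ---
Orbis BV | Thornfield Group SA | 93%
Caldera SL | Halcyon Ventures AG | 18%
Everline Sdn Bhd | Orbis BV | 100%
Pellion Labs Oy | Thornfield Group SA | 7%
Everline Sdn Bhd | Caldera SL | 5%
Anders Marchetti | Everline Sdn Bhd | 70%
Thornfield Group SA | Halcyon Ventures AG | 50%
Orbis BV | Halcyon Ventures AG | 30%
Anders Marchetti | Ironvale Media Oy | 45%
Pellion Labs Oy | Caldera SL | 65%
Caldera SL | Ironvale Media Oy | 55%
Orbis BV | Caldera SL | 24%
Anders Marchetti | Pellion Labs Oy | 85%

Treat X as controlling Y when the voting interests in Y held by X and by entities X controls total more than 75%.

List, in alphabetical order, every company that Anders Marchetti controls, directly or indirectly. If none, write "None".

Pellion Labs Oy

Anders holds 85% of Pellion, so Anders controls Pellion.
No other company's threshold is met.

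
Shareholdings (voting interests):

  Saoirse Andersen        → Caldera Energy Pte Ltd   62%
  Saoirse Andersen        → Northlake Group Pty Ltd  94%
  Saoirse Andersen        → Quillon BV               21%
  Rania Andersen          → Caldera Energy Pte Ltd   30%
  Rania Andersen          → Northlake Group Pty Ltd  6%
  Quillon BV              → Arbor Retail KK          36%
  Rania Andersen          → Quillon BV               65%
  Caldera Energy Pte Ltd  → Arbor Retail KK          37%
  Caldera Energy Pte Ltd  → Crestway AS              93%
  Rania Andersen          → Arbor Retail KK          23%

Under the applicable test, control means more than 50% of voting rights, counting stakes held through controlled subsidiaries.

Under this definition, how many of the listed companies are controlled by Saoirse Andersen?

Saoirse holds 62% of Caldera, so Saoirse controls Caldera.
Saoirse holds 94% of Northlake, so Saoirse controls Northlake.
Caldera holds 93% of Crestway, so Saoirse controls Crestway.
No other company's threshold is met.
Saoirse controls 3 companies.

3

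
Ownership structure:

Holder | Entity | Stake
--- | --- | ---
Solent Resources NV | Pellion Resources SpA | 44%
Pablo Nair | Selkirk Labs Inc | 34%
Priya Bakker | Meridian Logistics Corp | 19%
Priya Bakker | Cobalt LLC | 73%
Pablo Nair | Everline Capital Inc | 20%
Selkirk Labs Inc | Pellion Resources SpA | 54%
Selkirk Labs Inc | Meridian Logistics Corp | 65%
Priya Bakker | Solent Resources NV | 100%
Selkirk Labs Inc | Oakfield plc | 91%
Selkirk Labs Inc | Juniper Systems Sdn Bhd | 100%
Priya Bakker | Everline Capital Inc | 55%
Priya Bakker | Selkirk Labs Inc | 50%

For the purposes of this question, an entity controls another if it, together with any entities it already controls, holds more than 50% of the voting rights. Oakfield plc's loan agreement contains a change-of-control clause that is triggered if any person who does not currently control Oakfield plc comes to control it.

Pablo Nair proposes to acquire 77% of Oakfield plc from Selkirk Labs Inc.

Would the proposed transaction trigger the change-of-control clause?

The purchase adds only to Pablo's holdings (Selkirk's stake shrinks), so Pablo is the only person who could newly come to control Oakfield.
Pablo's largest direct stake is 34% in Selkirk, which does not meet the threshold, so Pablo controls no company.
Neither Pablo nor any entity Pablo controls holds any voting interest in Oakfield.
So before the transaction, Pablo does not control Oakfield.
After the purchase, Pablo holds 77% of Oakfield directly, and Selkirk's stake falls to 14%.
Pablo holds 77% of Oakfield, so Pablo controls Oakfield.
Pablo did not control Oakfield before and does after, so the clause is triggered.

Yes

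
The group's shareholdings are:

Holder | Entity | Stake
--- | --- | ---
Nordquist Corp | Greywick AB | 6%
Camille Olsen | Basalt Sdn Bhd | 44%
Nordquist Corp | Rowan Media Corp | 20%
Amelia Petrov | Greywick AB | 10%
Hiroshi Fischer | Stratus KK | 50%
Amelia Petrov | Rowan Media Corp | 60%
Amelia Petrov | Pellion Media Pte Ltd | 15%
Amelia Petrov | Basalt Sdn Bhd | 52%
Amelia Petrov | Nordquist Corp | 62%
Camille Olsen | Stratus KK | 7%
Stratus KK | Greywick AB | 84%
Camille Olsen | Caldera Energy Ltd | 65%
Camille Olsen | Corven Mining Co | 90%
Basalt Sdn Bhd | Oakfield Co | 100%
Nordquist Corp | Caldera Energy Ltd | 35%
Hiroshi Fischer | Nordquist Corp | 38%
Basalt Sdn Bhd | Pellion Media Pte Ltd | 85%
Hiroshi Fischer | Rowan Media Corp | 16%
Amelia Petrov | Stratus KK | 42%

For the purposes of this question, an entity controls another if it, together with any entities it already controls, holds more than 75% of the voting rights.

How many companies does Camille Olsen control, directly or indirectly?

1

Camille holds 90% of Corven, so Camille controls Corven.
No other company's threshold is met.
Camille controls 1 company.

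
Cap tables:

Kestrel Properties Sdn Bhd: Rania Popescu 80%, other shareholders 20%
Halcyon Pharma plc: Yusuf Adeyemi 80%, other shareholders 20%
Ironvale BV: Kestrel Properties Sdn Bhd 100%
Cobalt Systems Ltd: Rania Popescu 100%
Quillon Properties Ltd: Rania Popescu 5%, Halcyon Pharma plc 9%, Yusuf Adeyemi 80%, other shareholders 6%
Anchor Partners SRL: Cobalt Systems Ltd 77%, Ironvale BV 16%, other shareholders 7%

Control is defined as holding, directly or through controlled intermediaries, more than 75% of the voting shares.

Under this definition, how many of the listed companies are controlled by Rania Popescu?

4

Rania holds 80% of Kestrel, so Rania controls Kestrel.
Kestrel holds 100% of Ironvale, so Rania controls Ironvale.
Rania holds 100% of Cobalt, so Rania controls Cobalt.
Cobalt and Ironvale together hold 77% + 16% = 93% of Anchor, so Rania controls Anchor.
No other company's threshold is met.
Rania controls 4 companies.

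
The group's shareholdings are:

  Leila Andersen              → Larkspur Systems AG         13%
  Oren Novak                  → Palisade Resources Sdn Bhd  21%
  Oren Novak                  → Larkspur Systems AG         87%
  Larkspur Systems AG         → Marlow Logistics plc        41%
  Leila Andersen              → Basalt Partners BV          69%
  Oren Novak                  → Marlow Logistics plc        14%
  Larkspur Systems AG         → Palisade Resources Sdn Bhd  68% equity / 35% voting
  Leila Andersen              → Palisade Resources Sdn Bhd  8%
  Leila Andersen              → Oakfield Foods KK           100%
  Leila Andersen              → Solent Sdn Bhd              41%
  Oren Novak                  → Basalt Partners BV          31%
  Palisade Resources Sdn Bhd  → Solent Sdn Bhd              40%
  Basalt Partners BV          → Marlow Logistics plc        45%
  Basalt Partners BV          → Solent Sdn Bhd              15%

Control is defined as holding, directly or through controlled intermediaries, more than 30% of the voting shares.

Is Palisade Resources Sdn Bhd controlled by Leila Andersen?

Leila holds 69% of Basalt, so Leila controls Basalt.
Basalt holds 45% of Marlow, so Leila controls Marlow.
Leila holds 100% of Oakfield, so Leila controls Oakfield.
Leila and Basalt together hold 41% + 15% = 56% of Solent, so Leila controls Solent.
In Palisade, Leila's side holds only 8%, not > 30%.
So Leila does not control Palisade.

No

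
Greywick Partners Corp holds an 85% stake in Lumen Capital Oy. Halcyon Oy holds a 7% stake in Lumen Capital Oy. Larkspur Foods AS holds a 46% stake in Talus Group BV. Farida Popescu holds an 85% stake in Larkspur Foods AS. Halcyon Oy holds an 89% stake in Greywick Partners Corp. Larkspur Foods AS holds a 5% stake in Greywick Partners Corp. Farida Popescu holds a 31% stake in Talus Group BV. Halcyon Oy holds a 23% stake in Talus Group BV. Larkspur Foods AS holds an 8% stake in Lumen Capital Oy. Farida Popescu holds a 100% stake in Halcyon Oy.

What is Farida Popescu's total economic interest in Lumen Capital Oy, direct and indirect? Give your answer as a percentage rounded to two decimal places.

93.06%

Farida reaches Lumen along 4 paths.
Via Halcyon: 100% × 7% = 7%.
Via Larkspur: 85% × 8% = 6.8%.
Via Halcyon → Greywick: 100% × 89% × 85% = 75.65%.
Via Larkspur → Greywick: 85% × 5% × 85% = 3.6125%.
Total: 7% + 6.8% + 75.65% + 3.6125% = 93.0625%.
Rounded: 93.06%.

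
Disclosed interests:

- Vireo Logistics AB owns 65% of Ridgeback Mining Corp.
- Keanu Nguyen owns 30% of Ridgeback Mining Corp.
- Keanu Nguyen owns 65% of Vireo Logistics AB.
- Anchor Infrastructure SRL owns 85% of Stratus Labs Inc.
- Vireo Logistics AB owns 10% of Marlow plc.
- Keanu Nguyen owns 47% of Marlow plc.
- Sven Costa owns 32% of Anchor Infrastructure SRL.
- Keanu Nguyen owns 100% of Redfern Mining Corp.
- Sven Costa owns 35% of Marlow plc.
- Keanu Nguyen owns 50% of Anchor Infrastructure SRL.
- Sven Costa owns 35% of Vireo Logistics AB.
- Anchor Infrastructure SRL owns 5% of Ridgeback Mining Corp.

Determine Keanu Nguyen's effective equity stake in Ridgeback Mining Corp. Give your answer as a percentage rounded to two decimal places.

74.75%

Keanu reaches Ridgeback along 3 paths.
Via Vireo: 65% × 65% = 42.25%.
Via Anchor: 50% × 5% = 2.5%.
Direct stake: 30% = 30%.
Total: 42.25% + 2.5% + 30% = 74.75%.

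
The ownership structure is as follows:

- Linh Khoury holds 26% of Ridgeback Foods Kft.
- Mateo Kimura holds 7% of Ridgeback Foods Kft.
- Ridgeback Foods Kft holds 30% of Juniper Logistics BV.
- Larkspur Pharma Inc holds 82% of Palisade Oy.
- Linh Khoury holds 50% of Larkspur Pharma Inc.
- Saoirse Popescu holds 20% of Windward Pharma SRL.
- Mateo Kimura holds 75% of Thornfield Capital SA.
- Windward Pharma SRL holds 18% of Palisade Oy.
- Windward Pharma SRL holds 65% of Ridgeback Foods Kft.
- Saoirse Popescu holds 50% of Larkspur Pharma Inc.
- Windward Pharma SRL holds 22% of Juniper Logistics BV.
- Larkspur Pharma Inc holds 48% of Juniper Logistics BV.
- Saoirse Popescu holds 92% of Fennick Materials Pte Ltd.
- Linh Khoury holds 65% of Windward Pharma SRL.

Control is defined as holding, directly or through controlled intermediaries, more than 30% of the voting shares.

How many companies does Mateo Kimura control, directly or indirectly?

Mateo holds 75% of Thornfield, so Mateo controls Thornfield.
No other company's threshold is met.
Mateo controls 1 company.

1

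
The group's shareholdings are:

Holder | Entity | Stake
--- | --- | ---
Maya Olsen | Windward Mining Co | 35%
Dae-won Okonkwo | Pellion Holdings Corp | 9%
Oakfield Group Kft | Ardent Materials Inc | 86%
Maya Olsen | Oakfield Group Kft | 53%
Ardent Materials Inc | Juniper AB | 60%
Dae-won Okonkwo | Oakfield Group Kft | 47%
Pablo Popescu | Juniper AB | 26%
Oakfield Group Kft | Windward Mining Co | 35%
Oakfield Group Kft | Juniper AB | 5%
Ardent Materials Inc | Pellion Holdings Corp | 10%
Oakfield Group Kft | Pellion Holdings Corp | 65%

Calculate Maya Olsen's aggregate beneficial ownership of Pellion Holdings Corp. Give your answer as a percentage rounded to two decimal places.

39.01%

Maya reaches Pellion along 2 paths.
Via Oakfield: 53% × 65% = 34.45%.
Via Oakfield → Ardent: 53% × 86% × 10% = 4.558%.
Total: 34.45% + 4.558% = 39.008%.
Rounded: 39.01%.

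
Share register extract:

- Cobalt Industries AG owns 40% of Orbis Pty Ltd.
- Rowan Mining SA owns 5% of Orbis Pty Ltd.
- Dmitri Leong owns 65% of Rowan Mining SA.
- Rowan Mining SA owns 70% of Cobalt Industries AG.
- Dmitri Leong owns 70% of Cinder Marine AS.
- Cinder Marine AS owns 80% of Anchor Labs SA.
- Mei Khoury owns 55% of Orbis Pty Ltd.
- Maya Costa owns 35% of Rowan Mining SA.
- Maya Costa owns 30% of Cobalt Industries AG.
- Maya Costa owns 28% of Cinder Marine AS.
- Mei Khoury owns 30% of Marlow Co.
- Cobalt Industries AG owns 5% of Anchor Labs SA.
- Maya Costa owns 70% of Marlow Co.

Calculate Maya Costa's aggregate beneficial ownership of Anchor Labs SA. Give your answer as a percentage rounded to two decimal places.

Maya reaches Anchor along 3 paths.
Via Cinder: 28% × 80% = 22.4%.
Via Cobalt: 30% × 5% = 1.5%.
Via Rowan → Cobalt: 35% × 70% × 5% = 1.225%.
Total: 22.4% + 1.5% + 1.225% = 25.125%.
Rounded: 25.13%.

25.13%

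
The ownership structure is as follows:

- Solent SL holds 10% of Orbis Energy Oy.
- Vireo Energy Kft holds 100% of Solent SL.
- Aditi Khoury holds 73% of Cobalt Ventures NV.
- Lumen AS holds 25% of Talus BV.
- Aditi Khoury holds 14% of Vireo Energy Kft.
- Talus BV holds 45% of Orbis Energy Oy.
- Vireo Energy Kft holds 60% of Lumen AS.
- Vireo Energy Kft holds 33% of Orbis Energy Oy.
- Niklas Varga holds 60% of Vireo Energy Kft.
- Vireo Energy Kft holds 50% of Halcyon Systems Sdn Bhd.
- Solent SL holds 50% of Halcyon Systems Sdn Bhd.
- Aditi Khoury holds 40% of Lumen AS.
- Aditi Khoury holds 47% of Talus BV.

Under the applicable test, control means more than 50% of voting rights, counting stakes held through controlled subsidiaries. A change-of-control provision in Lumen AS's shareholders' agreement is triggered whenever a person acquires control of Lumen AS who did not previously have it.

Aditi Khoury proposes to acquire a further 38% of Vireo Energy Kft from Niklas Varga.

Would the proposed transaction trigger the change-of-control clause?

Yes

The purchase adds only to Aditi's holdings (Niklas's stake shrinks), so Aditi is the only person who could newly come to control Lumen.
Aditi holds 73% of Cobalt, so Aditi controls Cobalt.
In Lumen, Aditi's side holds only 40%, not > 50%.
So before the transaction, Aditi does not control Lumen.
After the purchase, Aditi's direct stake in Vireo rises to 14% + 38% = 52%, and Niklas's stake falls to 22%.
Aditi holds 52% of Vireo, so Aditi controls Vireo.
Aditi and Vireo together hold 40% + 60% = 100% of Lumen, so Aditi controls Lumen.
Aditi did not control Lumen before and does after, so the clause is triggered.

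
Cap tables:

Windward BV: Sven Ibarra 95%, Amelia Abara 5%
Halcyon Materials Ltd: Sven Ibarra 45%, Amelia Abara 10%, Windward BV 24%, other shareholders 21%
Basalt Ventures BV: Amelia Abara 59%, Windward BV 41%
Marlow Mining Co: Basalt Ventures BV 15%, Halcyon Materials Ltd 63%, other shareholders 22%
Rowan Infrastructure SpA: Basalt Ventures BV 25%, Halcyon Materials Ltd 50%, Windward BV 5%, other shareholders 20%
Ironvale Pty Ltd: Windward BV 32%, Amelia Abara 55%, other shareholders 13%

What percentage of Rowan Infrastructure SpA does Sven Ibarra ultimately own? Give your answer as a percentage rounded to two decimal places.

48.39%

Sven reaches Rowan along 4 paths.
Via Windward → Basalt: 95% × 41% × 25% = 9.7375%.
Via Halcyon: 45% × 50% = 22.5%.
Via Windward → Halcyon: 95% × 24% × 50% = 11.4%.
Via Windward: 95% × 5% = 4.75%.
Total: 9.7375% + 22.5% + 11.4% + 4.75% = 48.3875%.
Rounded: 48.39%.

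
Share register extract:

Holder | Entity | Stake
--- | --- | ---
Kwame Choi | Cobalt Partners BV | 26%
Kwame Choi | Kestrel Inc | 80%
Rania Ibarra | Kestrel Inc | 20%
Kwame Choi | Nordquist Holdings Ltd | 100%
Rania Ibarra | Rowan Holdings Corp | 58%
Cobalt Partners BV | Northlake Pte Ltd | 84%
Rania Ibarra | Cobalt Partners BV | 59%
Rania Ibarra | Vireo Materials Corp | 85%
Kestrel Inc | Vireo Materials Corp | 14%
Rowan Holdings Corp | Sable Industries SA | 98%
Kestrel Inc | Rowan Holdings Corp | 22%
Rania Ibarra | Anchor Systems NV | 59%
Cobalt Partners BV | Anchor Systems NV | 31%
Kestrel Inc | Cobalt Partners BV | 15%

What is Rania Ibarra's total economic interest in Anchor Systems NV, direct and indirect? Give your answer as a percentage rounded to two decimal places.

78.22%

Rania reaches Anchor along 3 paths.
Direct stake: 59% = 59%.
Via Cobalt: 59% × 31% = 18.29%.
Via Kestrel → Cobalt: 20% × 15% × 31% = 0.93%.
Total: 59% + 18.29% + 0.93% = 78.22%.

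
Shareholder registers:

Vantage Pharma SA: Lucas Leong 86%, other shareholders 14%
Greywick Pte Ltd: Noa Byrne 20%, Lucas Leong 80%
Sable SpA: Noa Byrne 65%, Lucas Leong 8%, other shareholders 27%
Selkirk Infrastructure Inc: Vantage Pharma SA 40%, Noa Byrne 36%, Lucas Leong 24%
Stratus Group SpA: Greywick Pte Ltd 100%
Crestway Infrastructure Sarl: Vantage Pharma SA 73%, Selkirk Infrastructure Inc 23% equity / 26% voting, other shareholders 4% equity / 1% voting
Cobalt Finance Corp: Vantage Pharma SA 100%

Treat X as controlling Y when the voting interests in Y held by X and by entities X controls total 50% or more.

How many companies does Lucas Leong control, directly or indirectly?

6

Lucas holds 86% of Vantage, so Lucas controls Vantage.
Lucas holds 80% of Greywick, so Lucas controls Greywick.
Vantage and Lucas together hold 40% + 24% = 64% of Selkirk, so Lucas controls Selkirk.
Greywick holds 100% of Stratus, so Lucas controls Stratus.
Vantage and Selkirk together hold 73% + 26% = 99% of Crestway, so Lucas controls Crestway.
Vantage holds 100% of Cobalt, so Lucas controls Cobalt.
No other company's threshold is met.
Lucas controls 6 companies.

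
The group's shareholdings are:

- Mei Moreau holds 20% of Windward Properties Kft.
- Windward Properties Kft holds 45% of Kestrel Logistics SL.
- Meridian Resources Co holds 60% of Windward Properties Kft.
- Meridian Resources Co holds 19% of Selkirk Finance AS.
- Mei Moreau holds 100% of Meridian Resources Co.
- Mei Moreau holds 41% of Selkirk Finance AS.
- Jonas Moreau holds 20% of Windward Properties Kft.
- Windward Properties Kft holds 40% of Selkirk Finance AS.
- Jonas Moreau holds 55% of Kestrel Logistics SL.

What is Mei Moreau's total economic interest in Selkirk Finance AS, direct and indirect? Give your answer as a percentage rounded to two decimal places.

Mei reaches Selkirk along 4 paths.
Direct stake: 41% = 41%.
Via Meridian: 100% × 19% = 19%.
Via Meridian → Windward: 100% × 60% × 40% = 24%.
Via Windward: 20% × 40% = 8%.
Total: 41% + 19% + 24% + 8% = 92%.
Rounded: 92.00%.

92.00%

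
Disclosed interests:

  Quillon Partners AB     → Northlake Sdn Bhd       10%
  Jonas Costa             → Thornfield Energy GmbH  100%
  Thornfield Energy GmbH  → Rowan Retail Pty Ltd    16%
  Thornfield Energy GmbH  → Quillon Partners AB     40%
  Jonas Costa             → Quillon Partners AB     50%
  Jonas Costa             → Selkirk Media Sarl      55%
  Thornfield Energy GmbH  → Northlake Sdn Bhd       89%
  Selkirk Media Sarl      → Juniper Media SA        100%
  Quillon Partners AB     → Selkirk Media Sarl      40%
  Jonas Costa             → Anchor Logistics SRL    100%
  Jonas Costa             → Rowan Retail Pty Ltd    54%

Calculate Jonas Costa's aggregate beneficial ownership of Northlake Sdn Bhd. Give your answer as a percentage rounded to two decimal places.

98.00%

Jonas reaches Northlake along 3 paths.
Via Thornfield: 100% × 89% = 89%.
Via Thornfield → Quillon: 100% × 40% × 10% = 4%.
Via Quillon: 50% × 10% = 5%.
Total: 89% + 4% + 5% = 98%.
Rounded: 98.00%.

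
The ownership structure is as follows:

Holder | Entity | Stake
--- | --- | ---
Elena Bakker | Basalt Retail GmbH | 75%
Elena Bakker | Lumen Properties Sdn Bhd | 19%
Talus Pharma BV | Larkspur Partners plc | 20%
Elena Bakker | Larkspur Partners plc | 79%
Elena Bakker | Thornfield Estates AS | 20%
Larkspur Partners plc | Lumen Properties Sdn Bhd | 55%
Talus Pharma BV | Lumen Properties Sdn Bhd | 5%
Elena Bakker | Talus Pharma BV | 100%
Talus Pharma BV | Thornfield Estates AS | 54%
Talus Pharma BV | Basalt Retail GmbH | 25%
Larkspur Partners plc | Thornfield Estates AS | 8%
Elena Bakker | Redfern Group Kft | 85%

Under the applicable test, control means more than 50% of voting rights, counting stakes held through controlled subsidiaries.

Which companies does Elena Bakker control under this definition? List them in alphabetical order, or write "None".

Basalt Retail GmbH, Larkspur Partners plc, Lumen Properties Sdn Bhd, Redfern Group Kft, Talus Pharma BV, Thornfield Estates AS

Elena holds 100% of Talus, so Elena controls Talus.
Elena and Talus together hold 79% + 20% = 99% of Larkspur, so Elena controls Larkspur.
Elena and Talus together hold 75% + 25% = 100% of Basalt, so Elena controls Basalt.
Elena holds 85% of Redfern, so Elena controls Redfern.
Talus and Larkspur and Elena together hold 5% + 55% + 19% = 79% of Lumen, so Elena controls Lumen.
Talus and Elena and Larkspur together hold 54% + 20% + 8% = 82% of Thornfield, so Elena controls Thornfield.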